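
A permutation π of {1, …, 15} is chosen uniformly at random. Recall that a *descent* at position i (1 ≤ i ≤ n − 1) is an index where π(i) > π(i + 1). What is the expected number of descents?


Write X = Σ X_I over i = 1, …, 14, with X_I the indicator of one descent.
There are 14 indicators.
For each fixed i, the pair (π(i), π(i+1)) is a uniformly random ordered pair of distinct values from {1, …, 15}; by symmetry P[π(i) > π(i+1)] = 1/2.
By linearity: E[X] = 14 · (1/2) = (15 − 1) · (1/2) = 7 ≈ 7.00000.

E[X] = 7 = 7.00000.


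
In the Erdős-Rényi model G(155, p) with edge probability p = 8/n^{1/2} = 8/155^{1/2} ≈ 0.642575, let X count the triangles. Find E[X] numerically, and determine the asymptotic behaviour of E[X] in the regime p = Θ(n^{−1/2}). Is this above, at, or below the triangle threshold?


Number of potential triangles: C(155, 3) = 608685.
Each occurs with probability p³ ≈ (0.642575)³ ≈ 2.65321482e-01.
By linearity: E[X] = C(155, 3)·p³ ≈ 608685 · 2.65321482e-01 ≈ 161497.205996.
Since α = 1/2 < 1, p = c/n^{1/2} ≫ 1/n is above the triangle threshold p ~ 1/n. Asymptotically E[X] ~ (c³/6)·n^{3(1−α)} = (8³/6)·n^{1.5} → ∞; triangles are abundant w.h.p.

E[X] ≈ 161497.205996; in regime p = Θ(1/n^{1/2}) E[X] diverges (above the triangle threshold p ~ 1/n).


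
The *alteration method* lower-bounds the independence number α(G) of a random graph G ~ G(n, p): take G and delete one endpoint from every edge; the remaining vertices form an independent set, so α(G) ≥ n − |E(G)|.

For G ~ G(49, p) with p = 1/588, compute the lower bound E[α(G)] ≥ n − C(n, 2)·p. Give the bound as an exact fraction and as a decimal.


E[|E(G)|] = C(49, 2)·p = 1176 · (1/588) = 2.
E[α(G)] ≥ n − E[|E(G)|] = 49 − 2 = 47.
Numerically: ≈ 47.000000.
(This is only a lower bound; the true E[α(G)] may be larger.)

E[α(G)] ≥ 47 ≈ 47.000000.


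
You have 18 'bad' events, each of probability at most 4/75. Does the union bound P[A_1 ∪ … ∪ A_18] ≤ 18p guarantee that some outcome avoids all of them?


Union bound: P[∪_{i=1}^{18} A_i] ≤ Σ_i P[A_i] ≤ 18·p = 18·(4/75) = 24/25.
Numerically: 24/25 ≈ 0.960.
Is 24/25 < 1? YES.
Since P[∪ A_i] ≤ 24/25 < 1, the complement has P[∩ A_i^c] ≥ 1 − 24/25 = 1/25 > 0, so some outcome avoids every A_i.

18·p = 24/25 ≈ 0.960; existence CERTIFIED by the union bound.


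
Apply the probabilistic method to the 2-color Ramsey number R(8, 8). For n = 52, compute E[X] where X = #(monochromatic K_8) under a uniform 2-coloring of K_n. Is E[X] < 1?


E[X] = C(52, 8) · 2^{1 − 28} = 752538150 · 2^{−27} = 752538150/134217728.
As a reduced fraction: E[X] = 376269075/67108864 ≈ 5.6068.
Is E[X] < 1? NO.
Since E[X] ≥ 1, the first-moment bound is inconclusive at n = 52; it does NOT by itself certify R(8, 8) > 52.

E[X] = 376269075/67108864 ≈ 5.6068; E[X] ≥ 1; first-moment method inconclusive here.


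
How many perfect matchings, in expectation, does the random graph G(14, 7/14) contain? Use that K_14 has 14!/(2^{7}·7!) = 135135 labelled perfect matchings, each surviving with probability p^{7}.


K_14 has 14!/(2^{7}·7!) = 135135 labelled perfect matchings.
For each such perfect matching H, let X_H = 1 if all 7 edges of H are present in G. Then P[X_H = 1] = p^{7} = (1/2)^{7} = 1/128.
By linearity: E[X] = Σ_H E[X_H] = 135135 · p^{7} = 135135 · 1/128 = 135135/128.
Numerically: E[X] ≈ 1056.

E[X] = 135135 · (1/2)^{7} = 135135/128 ≈ 1056.


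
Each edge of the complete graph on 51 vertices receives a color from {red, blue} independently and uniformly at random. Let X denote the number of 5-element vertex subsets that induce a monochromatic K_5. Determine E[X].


Let X = Σ_S X_S over the C(51, 5) = 2349060 subsets S of size 5, where X_S = 1 if the K_5 on S is monochromatic.
For a fixed S, the K_5 on S has C(5, 2) = 10 edges. P[all 10 edges red] = (1/2)^10, and likewise for blue, so P[monochromatic] = 2·(1/2)^10 = 2^{1 − 10} = 1/512.
By linearity of expectation: E[X] = C(51, 5) · 2^{1 − 10} = 2349060 · 1/512 = 587265/128.
Numerically: E[X] ≈ 4588.007812.

E[X] = C(51,5)·2^(1−C(5,2)) = 587265/128 ≈ 4588.007812.


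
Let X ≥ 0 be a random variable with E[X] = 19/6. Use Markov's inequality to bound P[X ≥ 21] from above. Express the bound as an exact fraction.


μ = E[X] = 19/6, a = 21.
Markov: P[X ≥ 21] ≤ μ/a = (19/6)/21 = 19/126.
Numerically: ≈ 0.15079.
(Since a = 21 > μ = 3.16667, the bound 19/126 is < 1 and informative.)

P[X ≥ 21] ≤ 19/126 ≈ 0.15079.


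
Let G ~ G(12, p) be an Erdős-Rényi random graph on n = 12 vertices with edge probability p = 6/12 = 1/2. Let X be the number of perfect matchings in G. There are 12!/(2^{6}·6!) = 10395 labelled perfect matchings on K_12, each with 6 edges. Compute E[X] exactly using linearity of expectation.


K_12 has 12!/(2^{6}·6!) = 10395 labelled perfect matchings.
For each such perfect matching H, let X_H = 1 if all 6 edges of H are present in G. Then P[X_H = 1] = p^{6} = (1/2)^{6} = 1/64.
By linearity of expectation: E[X] = Σ_H E[X_H] = 10395 · p^{6} = 10395 · 1/64 = 10395/64.
Numerically: E[X] ≈ 162.

E[X] = 10395 · (1/2)^{6} = 10395/64 ≈ 162.


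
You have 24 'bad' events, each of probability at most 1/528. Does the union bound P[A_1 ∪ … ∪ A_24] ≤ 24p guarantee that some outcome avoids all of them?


Union bound: P[∪_{i=1}^{24} A_i] ≤ Σ_i P[A_i] ≤ 24·p = 24·(1/528) = 1/22.
Numerically: 1/22 ≈ 0.04545.
Is 1/22 < 1? YES.
Since P[∪ A_i] ≤ 1/22 < 1, the complement has P[∩ A_i^c] ≥ 1 − 1/22 = 21/22 > 0, so some outcome avoids every A_i.

24·p = 1/22 ≈ 0.04545; existence CERTIFIED by the union bound.


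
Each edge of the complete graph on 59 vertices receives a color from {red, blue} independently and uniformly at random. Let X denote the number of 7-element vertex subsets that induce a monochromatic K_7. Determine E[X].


Let X = Σ_S X_S over the C(59, 7) = 341149446 subsets S of size 7, where X_S = 1 if the K_7 on S is monochromatic.
For a fixed S, the K_7 on S has C(7, 2) = 21 edges. P[all 21 edges red] = (1/2)^21, and likewise for blue, so P[monochromatic] = 2·(1/2)^21 = 2^{1 − 21} = 1/1048576.
By linearity: E[X] = C(59, 7) · 2^{1 − 21} = 341149446 · 1/1048576 = 170574723/524288.
Numerically: E[X] ≈ 325.345.

E[X] = C(59,7)·2^(1−C(7,2)) = 170574723/524288 ≈ 325.345.


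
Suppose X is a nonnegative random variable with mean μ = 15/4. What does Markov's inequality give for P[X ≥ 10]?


μ = E[X] = 15/4, a = 10.
Markov: P[X ≥ 10] ≤ μ/a = (15/4)/10 = 3/8.
Numerically: ≈ 0.375000.
(Since a = 10 > μ = 3.750000, the bound 3/8 is < 1 and informative.)

P[X ≥ 10] ≤ 3/8 ≈ 0.375000.


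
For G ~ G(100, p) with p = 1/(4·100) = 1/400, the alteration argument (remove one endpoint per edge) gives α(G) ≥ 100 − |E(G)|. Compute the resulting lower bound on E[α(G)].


E[|E(G)|] = C(100, 2)·p = 4950 · (1/400) = 99/8.
E[α(G)] ≥ n − E[|E(G)|] = 100 − 99/8 = 701/8.
Numerically: ≈ 87.625000.
(This is only a lower bound; the true E[α(G)] may be larger.)

E[α(G)] ≥ 701/8 ≈ 87.625000.


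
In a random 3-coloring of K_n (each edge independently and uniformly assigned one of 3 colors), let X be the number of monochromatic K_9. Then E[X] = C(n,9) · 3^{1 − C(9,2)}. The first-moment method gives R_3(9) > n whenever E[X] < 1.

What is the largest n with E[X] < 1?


We need C(n, 9) · 3^{1 − 36} < 1, i.e. C(n, 9) < 3^{36 − 1} = 50031545098999707.
Check values of n near the boundary:
  n = 295: C(295, 9) = 41221140106119260; 41221140106119260 < 50031545098999707? YES
  n = 296: C(296, 9) = 42513789098994080; 42513789098994080 < 50031545098999707? YES
  n = 297: C(297, 9) = 43842345008337645; 43842345008337645 < 50031545098999707? YES
  n = 298: C(298, 9) = 45207677551849890; 45207677551849890 < 50031545098999707? YES
  n = 299: C(299, 9) = 46610674441390059; 46610674441390059 < 50031545098999707? YES
  n = 300: C(300, 9) = 48052241692154700; 48052241692154700 < 50031545098999707? YES
  n = 301: C(301, 9) = 49533303936090975; 49533303936090975 < 50031545098999707? YES
  n = 302: C(302, 9) = 51054804739588650; 51054804739588650 < 50031545098999707? NO
  n = 303: C(303, 9) = 52617706925494425; 52617706925494425 < 50031545098999707? NO
The largest n with C(n, 9) < 50031545098999707 is n = 301 (where E[X] = 16511101312030325/16677181699666569 ≈ 0.99004). Hence R_3(9) > 301, i.e. R_3(9) ≥ 302.

Largest n = 301; hence R_3(9) > 301.


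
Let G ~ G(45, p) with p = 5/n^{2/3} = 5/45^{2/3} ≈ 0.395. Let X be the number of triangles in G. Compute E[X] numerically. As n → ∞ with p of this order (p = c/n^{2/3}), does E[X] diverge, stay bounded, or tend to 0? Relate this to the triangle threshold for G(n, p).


Number of potential triangles: C(45, 3) = 14190.
Each occurs with probability p³ ≈ (0.395)³ ≈ 6.17284e-02.
By linearity: E[X] = C(45, 3)·p³ ≈ 14190 · 6.17284e-02 ≈ 875.926.
Since α = 2/3 < 1, p = c/n^{2/3} ≫ 1/n is above the triangle threshold p ~ 1/n. Asymptotically E[X] ~ (c³/6)·n^{3(1−α)} = (5³/6)·n^{1} → ∞; triangles are abundant w.h.p.

E[X] ≈ 875.926; in regime p = Θ(1/n^{2/3}) E[X] diverges (above the triangle threshold p ~ 1/n).


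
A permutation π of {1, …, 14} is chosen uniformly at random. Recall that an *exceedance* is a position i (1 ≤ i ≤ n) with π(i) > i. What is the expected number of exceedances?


Write X = Σ_{i=1}^{14} X_i, where X_i = 1_{π(i) > i}.
For each fixed i, π(i) is uniform over {1, …, 14} (marginal of a uniform permutation), so P[π(i) > i] = (n − i)/n. Summing: Σ_{i=1}^{14} (n − i)/n = (0 + 1 + … + 13)/14 = 14(14 − 1)/(2·14) = (14 − 1)/2.
Hence E[X] = Σ_{i=1}^{14} (14 − i)/14 = 13/2 ≈ 6.50000.

E[X] = 13/2 = 6.50000.


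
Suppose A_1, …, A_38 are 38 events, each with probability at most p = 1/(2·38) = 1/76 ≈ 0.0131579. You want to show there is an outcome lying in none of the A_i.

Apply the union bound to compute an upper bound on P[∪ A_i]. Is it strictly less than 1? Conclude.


Union bound: P[∪_{i=1}^{38} A_i] ≤ Σ_i P[A_i] ≤ 38·p = 38·(1/76) = 1/2.
Numerically: 1/2 ≈ 0.5000000.
Is 1/2 < 1? YES.
Since P[∪ A_i] ≤ 1/2 < 1, the complement has P[∩ A_i^c] ≥ 1 − 1/2 = 1/2 > 0, so some outcome avoids every A_i.

38·p = 1/2 ≈ 0.5000000; existence CERTIFIED by the union bound.


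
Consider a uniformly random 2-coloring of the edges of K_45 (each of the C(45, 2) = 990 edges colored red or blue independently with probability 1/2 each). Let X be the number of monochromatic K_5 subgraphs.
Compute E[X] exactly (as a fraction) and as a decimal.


Let X = Σ_S X_S over the C(45, 5) = 1221759 subsets S of size 5, where X_S = 1 if the K_5 on S is monochromatic.
For a fixed S, the K_5 on S has C(5, 2) = 10 edges. P[all 10 edges red] = (1/2)^10, and likewise for blue, so P[monochromatic] = 2·(1/2)^10 = 2^{1 − 10} = 1/512.
By linearity of expectation: E[X] = C(45, 5) · 2^{1 − 10} = 1221759 · 1/512 = 1221759/512.
Numerically: E[X] ≈ 2386.24805.

E[X] = C(45,5)·2^(1−C(5,2)) = 1221759/512 ≈ 2386.24805.


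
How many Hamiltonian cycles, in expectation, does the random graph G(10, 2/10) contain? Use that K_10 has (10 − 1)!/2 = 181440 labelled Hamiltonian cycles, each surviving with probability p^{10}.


K_10 has (10 − 1)!/2 = 181440 labelled Hamiltonian cycles.
For each such Hamiltonian cycle H, let X_H = 1 if all 10 edges of H are present in G. Then P[X_H = 1] = p^{10} = (1/5)^{10} = 1/9765625.
By linearity: E[X] = Σ_H E[X_H] = 181440 · p^{10} = 181440 · 1/9765625 = 36288/1953125.
Numerically: E[X] ≈ 0.01858.

E[X] = 181440 · (1/5)^{10} = 36288/1953125 ≈ 0.01858.


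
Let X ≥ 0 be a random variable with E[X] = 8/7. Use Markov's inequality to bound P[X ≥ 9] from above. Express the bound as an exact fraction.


μ = E[X] = 8/7, a = 9.
Markov: P[X ≥ 9] ≤ μ/a = (8/7)/9 = 8/63.
Numerically: ≈ 0.12698.
(Since a = 9 > μ = 1.14286, the bound 8/63 is < 1 and informative.)

P[X ≥ 9] ≤ 8/63 ≈ 0.12698.


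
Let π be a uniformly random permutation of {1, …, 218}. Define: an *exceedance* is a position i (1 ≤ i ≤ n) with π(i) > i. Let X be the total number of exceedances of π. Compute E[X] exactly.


Write X = Σ_{i=1}^{218} X_i, where X_i = 1_{π(i) > i}.
For each fixed i, π(i) is uniform over {1, …, 218} (marginal of a uniform permutation), so P[π(i) > i] = (n − i)/n. Summing: Σ_{i=1}^{218} (n − i)/n = (0 + 1 + … + 217)/218 = 218(218 − 1)/(2·218) = (218 − 1)/2.
Hence E[X] = Σ_{i=1}^{218} (218 − i)/218 = 217/2 ≈ 108.5000.

E[X] = 217/2 = 108.5000.


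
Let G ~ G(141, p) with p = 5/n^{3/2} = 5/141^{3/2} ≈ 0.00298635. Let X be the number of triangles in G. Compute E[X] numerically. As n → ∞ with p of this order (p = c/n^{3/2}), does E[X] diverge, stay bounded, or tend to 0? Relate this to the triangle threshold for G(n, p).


Number of potential triangles: C(141, 3) = 457310.
Each occurs with probability p³ ≈ (0.00298635)³ ≈ 2.66332402e-08.
By linearity: E[X] = C(141, 3)·p³ ≈ 457310 · 2.66332402e-08 ≈ 0.012180.
Since α = 3/2 > 1, p = c/n^{3/2} = o(1/n) is below the triangle threshold p ~ 1/n. Asymptotically E[X] ~ (c³/6)·n^{3(1−α)} = (5³/6)·n^{-1.5} → 0, so by Markov's inequality G has no triangles w.h.p.

E[X] ≈ 0.012180; in regime p = Θ(1/n^{3/2}) E[X] tends to 0 (below the triangle threshold p ~ 1/n).


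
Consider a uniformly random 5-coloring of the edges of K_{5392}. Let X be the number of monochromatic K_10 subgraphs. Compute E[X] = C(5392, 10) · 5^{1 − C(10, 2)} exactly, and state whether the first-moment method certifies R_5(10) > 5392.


E[X] = C(5392, 10) · 5^{1 − 45} = 5676873040158402483252283957448 · 5^{−44} = 5676873040158402483252283957448/5684341886080801486968994140625.
As a reduced fraction: E[X] = 5676873040158402483252283957448/5684341886080801486968994140625 ≈ 0.999.
Is E[X] < 1? YES.
Since E[X] < 1, there exists a 5-coloring of K_{5392} with no monochromatic K_10; hence R_5(10) > 5392.

E[X] = 5676873040158402483252283957448/5684341886080801486968994140625 ≈ 0.999; E[X] < 1, so R_5(10) > 5392.


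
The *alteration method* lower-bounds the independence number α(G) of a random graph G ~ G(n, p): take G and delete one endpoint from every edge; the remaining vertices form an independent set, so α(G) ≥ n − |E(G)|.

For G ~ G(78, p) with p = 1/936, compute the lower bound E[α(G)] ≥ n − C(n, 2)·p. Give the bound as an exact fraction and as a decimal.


E[|E(G)|] = C(78, 2)·p = 3003 · (1/936) = 77/24.
E[α(G)] ≥ n − E[|E(G)|] = 78 − 77/24 = 1795/24.
Numerically: ≈ 74.791667.
(This is only a lower bound; the true E[α(G)] may be larger.)

E[α(G)] ≥ 1795/24 ≈ 74.791667.


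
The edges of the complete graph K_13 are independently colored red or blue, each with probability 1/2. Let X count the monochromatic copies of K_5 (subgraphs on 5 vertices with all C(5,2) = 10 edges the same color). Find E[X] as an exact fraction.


Let X = Σ_S X_S over the C(13, 5) = 1287 subsets S of size 5, where X_S = 1 if the K_5 on S is monochromatic.
For a fixed S, the K_5 on S has C(5, 2) = 10 edges. P[all 10 edges red] = (1/2)^10, and likewise for blue, so P[monochromatic] = 2·(1/2)^10 = 2^{1 − 10} = 1/512.
By linearity of expectation: E[X] = C(13, 5) · 2^{1 − 10} = 1287 · 1/512 = 1287/512.
Numerically: E[X] ≈ 2.513672.

E[X] = C(13,5)·2^(1−C(5,2)) = 1287/512 ≈ 2.513672.


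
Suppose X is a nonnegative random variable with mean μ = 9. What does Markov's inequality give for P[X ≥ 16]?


μ = E[X] = 9, a = 16.
Markov: P[X ≥ 16] ≤ μ/a = (9)/16 = 9/16.
Numerically: ≈ 0.562.
(Since a = 16 > μ = 9.000, the bound 9/16 is < 1 and informative.)

P[X ≥ 16] ≤ 9/16 ≈ 0.562.


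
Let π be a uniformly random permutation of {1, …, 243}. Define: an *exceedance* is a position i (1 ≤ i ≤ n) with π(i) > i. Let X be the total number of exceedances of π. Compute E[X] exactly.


Write X = Σ_{i=1}^{243} X_i, where X_i = 1_{π(i) > i}.
For each fixed i, π(i) is uniform over {1, …, 243} (marginal of a uniform permutation), so P[π(i) > i] = (n − i)/n. Summing: Σ_{i=1}^{243} (n − i)/n = (0 + 1 + … + 242)/243 = 243(243 − 1)/(2·243) = (243 − 1)/2.
Hence E[X] = Σ_{i=1}^{243} (243 − i)/243 = 121 ≈ 121.000.

E[X] = 121 = 121.000.


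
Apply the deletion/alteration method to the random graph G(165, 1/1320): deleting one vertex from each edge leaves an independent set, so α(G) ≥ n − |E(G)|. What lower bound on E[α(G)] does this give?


E[|E(G)|] = C(165, 2)·p = 13530 · (1/1320) = 41/4.
E[α(G)] ≥ n − E[|E(G)|] = 165 − 41/4 = 619/4.
Numerically: ≈ 154.750.
(This is only a lower bound; the true E[α(G)] may be larger.)

E[α(G)] ≥ 619/4 ≈ 154.750.


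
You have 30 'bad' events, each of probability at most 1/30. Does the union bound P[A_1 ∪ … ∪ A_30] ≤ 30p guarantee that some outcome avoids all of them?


Union bound: P[∪_{i=1}^{30} A_i] ≤ Σ_i P[A_i] ≤ 30·p = 30·(1/30) = 1.
Numerically: 1 ≈ 1.000.
Is 1 < 1? NO.
Since the bound 1 is ≥ 1, the union bound is uninformative here; it does NOT by itself certify existence.

30·p = 1 ≈ 1.000; existence NOT certified by the union bound.


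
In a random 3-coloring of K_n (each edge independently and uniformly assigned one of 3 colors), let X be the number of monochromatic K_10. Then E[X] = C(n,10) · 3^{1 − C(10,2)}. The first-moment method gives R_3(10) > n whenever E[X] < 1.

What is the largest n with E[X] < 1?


We need C(n, 10) · 3^{1 − 45} < 1, i.e. C(n, 10) < 3^{45 − 1} = 984770902183611232881.
Check values of n near the boundary:
  n = 569: C(569, 10) = 905357721286137524328; 905357721286137524328 < 984770902183611232881? YES
  n = 570: C(570, 10) = 921524823451961408691; 921524823451961408691 < 984770902183611232881? YES
  n = 571: C(571, 10) = 937951290893172842001; 937951290893172842001 < 984770902183611232881? YES
  n = 572: C(572, 10) = 954640815642161682606; 954640815642161682606 < 984770902183611232881? YES
  n = 573: C(573, 10) = 971597135635805762226; 971597135635805762226 < 984770902183611232881? YES
  n = 574: C(574, 10) = 988824035203816502691; 988824035203816502691 < 984770902183611232881? NO
  n = 575: C(575, 10) = 1006325345561406175305; 1006325345561406175305 < 984770902183611232881? NO
The largest n with C(n, 10) < 984770902183611232881 is n = 573 (where E[X] = 35985079097622435638/36472996377170786403 ≈ 0.98662). Hence R_3(10) > 573, i.e. R_3(10) ≥ 574.

Largest n = 573; hence R_3(10) > 573.


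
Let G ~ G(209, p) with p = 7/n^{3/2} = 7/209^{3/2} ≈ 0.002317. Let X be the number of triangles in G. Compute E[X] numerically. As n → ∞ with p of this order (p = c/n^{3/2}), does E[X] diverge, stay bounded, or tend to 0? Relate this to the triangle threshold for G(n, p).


Number of potential triangles: C(209, 3) = 1499784.
Each occurs with probability p³ ≈ (0.002317)³ ≈ 1.243471e-08.
By linearity: E[X] = C(209, 3)·p³ ≈ 1499784 · 1.243471e-08 ≈ 0.0186.
Since α = 3/2 > 1, p = c/n^{3/2} = o(1/n) is below the triangle threshold p ~ 1/n. Asymptotically E[X] ~ (c³/6)·n^{3(1−α)} = (7³/6)·n^{-1.5} → 0, so by Markov's inequality G has no triangles w.h.p.

E[X] ≈ 0.0186; in regime p = Θ(1/n^{3/2}) E[X] tends to 0 (below the triangle threshold p ~ 1/n).


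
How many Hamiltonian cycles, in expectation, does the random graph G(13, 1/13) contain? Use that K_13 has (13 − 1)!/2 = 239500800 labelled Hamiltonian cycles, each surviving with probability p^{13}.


K_13 has (13 − 1)!/2 = 239500800 labelled Hamiltonian cycles.
For each such Hamiltonian cycle H, let X_H = 1 if all 13 edges of H are present in G. Then P[X_H = 1] = p^{13} = (1/13)^{13} = 1/302875106592253.
Summing the indicators: E[X] = Σ_H E[X_H] = 239500800 · p^{13} = 239500800 · 1/302875106592253 = 239500800/302875106592253.
Numerically: E[X] ≈ 7.908e-07.

E[X] = 239500800 · (1/13)^{13} = 239500800/302875106592253 ≈ 7.908e-07.


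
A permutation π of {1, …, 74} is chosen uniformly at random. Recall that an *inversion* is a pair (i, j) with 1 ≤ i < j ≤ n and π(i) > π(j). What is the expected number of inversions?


Write X = Σ X_I over the C(74, 2) = 2701 pairs i < j, with X_I the indicator of one inversion.
There are 2701 indicators.
For each fixed pair i < j, the values π(i) and π(j) are two distinct elements of {1, …, 74} in uniformly random order; by symmetry P[π(i) > π(j)] = 1/2.
By linearity: E[X] = 2701 · (1/2) = C(74, 2) · (1/2) = 2701/2 = 2701/2 ≈ 1350.500.

E[X] = 2701/2 = 1350.500.


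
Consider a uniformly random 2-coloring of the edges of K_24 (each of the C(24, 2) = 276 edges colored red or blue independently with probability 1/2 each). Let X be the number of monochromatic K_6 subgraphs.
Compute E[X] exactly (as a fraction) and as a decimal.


Let X = Σ_S X_S over the C(24, 6) = 134596 subsets S of size 6, where X_S = 1 if the K_6 on S is monochromatic.
For a fixed S, the K_6 on S has C(6, 2) = 15 edges. P[all 15 edges red] = (1/2)^15, and likewise for blue, so P[monochromatic] = 2·(1/2)^15 = 2^{1 − 15} = 1/16384.
Summing: E[X] = C(24, 6) · 2^{1 − 15} = 134596 · 1/16384 = 33649/4096.
Numerically: E[X] ≈ 8.21509.

E[X] = C(24,6)·2^(1−C(6,2)) = 33649/4096 ≈ 8.21509.


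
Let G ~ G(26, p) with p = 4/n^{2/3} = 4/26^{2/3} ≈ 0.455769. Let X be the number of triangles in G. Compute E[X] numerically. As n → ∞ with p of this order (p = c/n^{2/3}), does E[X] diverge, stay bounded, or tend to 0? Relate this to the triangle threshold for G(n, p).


Number of potential triangles: C(26, 3) = 2600.
Each occurs with probability p³ ≈ (0.455769)³ ≈ 9.46745562e-02.
By linearity: E[X] = C(26, 3)·p³ ≈ 2600 · 9.46745562e-02 ≈ 246.153846.
Since α = 2/3 < 1, p = c/n^{2/3} ≫ 1/n is above the triangle threshold p ~ 1/n. Asymptotically E[X] ~ (c³/6)·n^{3(1−α)} = (4³/6)·n^{1} → ∞; triangles are abundant w.h.p.

E[X] ≈ 246.153846; in regime p = Θ(1/n^{2/3}) E[X] diverges (above the triangle threshold p ~ 1/n).


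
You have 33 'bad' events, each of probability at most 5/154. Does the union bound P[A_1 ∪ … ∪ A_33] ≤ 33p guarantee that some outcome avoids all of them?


Union bound: P[∪_{i=1}^{33} A_i] ≤ Σ_i P[A_i] ≤ 33·p = 33·(5/154) = 15/14.
Numerically: 15/14 ≈ 1.07143.
Is 15/14 < 1? NO.
Since the bound 15/14 is ≥ 1, the union bound is uninformative here; it does NOT by itself certify existence.

33·p = 15/14 ≈ 1.07143; existence NOT certified by the union bound.


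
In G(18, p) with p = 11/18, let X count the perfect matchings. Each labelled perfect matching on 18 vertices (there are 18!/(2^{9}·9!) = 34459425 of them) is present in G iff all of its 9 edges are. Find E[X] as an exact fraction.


K_18 has 18!/(2^{9}·9!) = 34459425 labelled perfect matchings.
For each such perfect matching H, let X_H = 1 if all 9 edges of H are present in G. Then P[X_H = 1] = p^{9} = (11/18)^{9} = 2357947691/198359290368.
Summing the indicators: E[X] = Σ_H E[X_H] = 34459425 · p^{9} = 34459425 · 2357947691/198359290368 = 1003129896443675/2448880128.
Numerically: E[X] ≈ 4.096e+05.

E[X] = 34459425 · (11/18)^{9} = 1003129896443675/2448880128 ≈ 4.096e+05.


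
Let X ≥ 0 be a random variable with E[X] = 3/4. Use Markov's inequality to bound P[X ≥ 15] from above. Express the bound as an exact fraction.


μ = E[X] = 3/4, a = 15.
Markov: P[X ≥ 15] ≤ μ/a = (3/4)/15 = 1/20.
Numerically: ≈ 0.050.
(Since a = 15 > μ = 0.750, the bound 1/20 is < 1 and informative.)

P[X ≥ 15] ≤ 1/20 ≈ 0.050.


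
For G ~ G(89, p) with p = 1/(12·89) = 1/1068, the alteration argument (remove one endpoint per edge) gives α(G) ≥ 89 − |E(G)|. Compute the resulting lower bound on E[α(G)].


E[|E(G)|] = C(89, 2)·p = 3916 · (1/1068) = 11/3.
E[α(G)] ≥ n − E[|E(G)|] = 89 − 11/3 = 256/3.
Numerically: ≈ 85.33333.
(This is only a lower bound; the true E[α(G)] may be larger.)

E[α(G)] ≥ 256/3 ≈ 85.33333.


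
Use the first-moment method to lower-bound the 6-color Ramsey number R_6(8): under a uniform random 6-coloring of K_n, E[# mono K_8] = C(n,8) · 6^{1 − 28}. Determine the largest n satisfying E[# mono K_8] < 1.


We need C(n, 8) · 6^{1 − 28} < 1, i.e. C(n, 8) < 6^{28 − 1} = 1023490369077469249536.
Check values of n near the boundary:
  n = 1593: C(1593, 8) = 1010555394551193970323; 1010555394551193970323 < 1023490369077469249536? YES
  n = 1594: C(1594, 8) = 1015652773590544255167; 1015652773590544255167 < 1023490369077469249536? YES
  n = 1595: C(1595, 8) = 1020772636343363633895; 1020772636343363633895 < 1023490369077469249536? YES
  n = 1596: C(1596, 8) = 1025915067760710553965; 1025915067760710553965 < 1023490369077469249536? NO
The largest n with C(n, 8) < 1023490369077469249536 is n = 1595 (where E[X] = 113419181815929292655/113721152119718805504 ≈ 0.9973446). Hence R_6(8) > 1595, i.e. R_6(8) ≥ 1596.

Largest n = 1595; hence R_6(8) > 1595.


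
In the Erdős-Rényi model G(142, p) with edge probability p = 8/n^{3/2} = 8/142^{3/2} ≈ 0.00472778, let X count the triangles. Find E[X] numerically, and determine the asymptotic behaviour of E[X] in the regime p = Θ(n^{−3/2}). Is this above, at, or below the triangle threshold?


Number of potential triangles: C(142, 3) = 467180.
Each occurs with probability p³ ≈ (0.00472778)³ ≈ 1.05675038e-07.
By linearity: E[X] = C(142, 3)·p³ ≈ 467180 · 1.05675038e-07 ≈ 0.049369.
Since α = 3/2 > 1, p = c/n^{3/2} = o(1/n) is below the triangle threshold p ~ 1/n. Asymptotically E[X] ~ (c³/6)·n^{3(1−α)} = (8³/6)·n^{-1.5} → 0, so by Markov's inequality G has no triangles w.h.p.

E[X] ≈ 0.049369; in regime p = Θ(1/n^{3/2}) E[X] tends to 0 (below the triangle threshold p ~ 1/n).


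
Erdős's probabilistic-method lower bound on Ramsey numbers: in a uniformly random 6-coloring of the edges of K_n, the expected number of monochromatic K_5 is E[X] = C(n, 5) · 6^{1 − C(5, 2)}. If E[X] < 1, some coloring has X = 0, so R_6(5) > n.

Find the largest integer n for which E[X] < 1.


We need C(n, 5) · 6^{1 − 10} < 1, i.e. C(n, 5) < 6^{10 − 1} = 10077696.
Check values of n near the boundary:
  n = 61: C(61, 5) = 5949147; 5949147 < 10077696? YES
  n = 62: C(62, 5) = 6471002; 6471002 < 10077696? YES
  n = 63: C(63, 5) = 7028847; 7028847 < 10077696? YES
  n = 64: C(64, 5) = 7624512; 7624512 < 10077696? YES
  n = 65: C(65, 5) = 8259888; 8259888 < 10077696? YES
  n = 66: C(66, 5) = 8936928; 8936928 < 10077696? YES
  n = 67: C(67, 5) = 9657648; 9657648 < 10077696? YES
  n = 68: C(68, 5) = 10424128; 10424128 < 10077696? NO
  n = 69: C(69, 5) = 11238513; 11238513 < 10077696? NO
The largest n with C(n, 5) < 10077696 is n = 67 (where E[X] = 67067/69984 ≈ 0.958319). Hence R_6(5) > 67, i.e. R_6(5) ≥ 68.

Largest n = 67; hence R_6(5) > 67.


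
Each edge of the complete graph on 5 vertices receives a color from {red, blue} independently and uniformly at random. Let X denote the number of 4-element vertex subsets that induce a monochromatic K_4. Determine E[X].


Let X = Σ_S X_S over the C(5, 4) = 5 subsets S of size 4, where X_S = 1 if the K_4 on S is monochromatic.
For a fixed S, the K_4 on S has C(4, 2) = 6 edges. P[all 6 edges red] = (1/2)^6, and likewise for blue, so P[monochromatic] = 2·(1/2)^6 = 2^{1 − 6} = 1/32.
By linearity of expectation: E[X] = C(5, 4) · 2^{1 − 6} = 5 · 1/32 = 5/32.
Numerically: E[X] ≈ 0.156250.

E[X] = C(5,4)·2^(1−C(4,2)) = 5/32 ≈ 0.156250.


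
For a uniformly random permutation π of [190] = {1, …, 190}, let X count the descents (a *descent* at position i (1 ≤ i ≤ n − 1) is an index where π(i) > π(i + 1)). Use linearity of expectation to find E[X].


Write X = Σ X_I over i = 1, …, 189, with X_I the indicator of one descent.
There are 189 indicators.
For each fixed i, the pair (π(i), π(i+1)) is a uniformly random ordered pair of distinct values from {1, …, 190}; by symmetry P[π(i) > π(i+1)] = 1/2.
By linearity: E[X] = 189 · (1/2) = (190 − 1) · (1/2) = 189/2 ≈ 94.5000.

E[X] = 189/2 = 94.5000.


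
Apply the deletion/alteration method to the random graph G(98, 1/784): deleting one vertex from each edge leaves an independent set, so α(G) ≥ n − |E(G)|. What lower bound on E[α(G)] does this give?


E[|E(G)|] = C(98, 2)·p = 4753 · (1/784) = 97/16.
E[α(G)] ≥ n − E[|E(G)|] = 98 − 97/16 = 1471/16.
Numerically: ≈ 91.938.
(This is only a lower bound; the true E[α(G)] may be larger.)

E[α(G)] ≥ 1471/16 ≈ 91.938.


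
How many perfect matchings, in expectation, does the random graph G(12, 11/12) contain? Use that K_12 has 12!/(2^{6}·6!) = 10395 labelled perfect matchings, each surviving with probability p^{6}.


K_12 has 12!/(2^{6}·6!) = 10395 labelled perfect matchings.
For each such perfect matching H, let X_H = 1 if all 6 edges of H are present in G. Then P[X_H = 1] = p^{6} = (11/12)^{6} = 1771561/2985984.
By linearity: E[X] = Σ_H E[X_H] = 10395 · p^{6} = 10395 · 1771561/2985984 = 682050985/110592.
Numerically: E[X] ≈ 6167.

E[X] = 10395 · (11/12)^{6} = 682050985/110592 ≈ 6167.


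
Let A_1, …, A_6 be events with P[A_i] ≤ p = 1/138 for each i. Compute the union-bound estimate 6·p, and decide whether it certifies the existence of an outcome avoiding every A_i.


Union bound: P[∪_{i=1}^{6} A_i] ≤ Σ_i P[A_i] ≤ 6·p = 6·(1/138) = 1/23.
Numerically: 1/23 ≈ 0.0435.
Is 1/23 < 1? YES.
Since P[∪ A_i] ≤ 1/23 < 1, the complement has P[∩ A_i^c] ≥ 1 − 1/23 = 22/23 > 0, so some outcome avoids every A_i.

6·p = 1/23 ≈ 0.0435; existence CERTIFIED by the union bound.


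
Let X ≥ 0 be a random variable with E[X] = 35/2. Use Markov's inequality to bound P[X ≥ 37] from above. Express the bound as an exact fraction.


μ = E[X] = 35/2, a = 37.
Markov: P[X ≥ 37] ≤ μ/a = (35/2)/37 = 35/74.
Numerically: ≈ 0.473.
(Since a = 37 > μ = 17.500, the bound 35/74 is < 1 and informative.)

P[X ≥ 37] ≤ 35/74 ≈ 0.473.


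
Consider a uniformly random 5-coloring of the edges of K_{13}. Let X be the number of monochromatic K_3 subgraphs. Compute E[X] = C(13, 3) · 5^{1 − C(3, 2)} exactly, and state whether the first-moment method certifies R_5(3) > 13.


E[X] = C(13, 3) · 5^{1 − 3} = 286 · 5^{−2} = 286/25.
As a reduced fraction: E[X] = 286/25 ≈ 11.4400000.
Is E[X] < 1? NO.
Since E[X] ≥ 1, the first-moment bound is inconclusive at n = 13; it does NOT by itself certify R_5(3) > 13.

E[X] = 286/25 ≈ 11.4400000; E[X] ≥ 1; first-moment method inconclusive here.


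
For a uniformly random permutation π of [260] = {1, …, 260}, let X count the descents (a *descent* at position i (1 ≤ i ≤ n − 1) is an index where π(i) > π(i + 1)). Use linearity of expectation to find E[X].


Write X = Σ X_I over i = 1, …, 259, with X_I the indicator of one descent.
There are 259 indicators.
For each fixed i, the pair (π(i), π(i+1)) is a uniformly random ordered pair of distinct values from {1, …, 260}; by symmetry P[π(i) > π(i+1)] = 1/2.
By linearity: E[X] = 259 · (1/2) = (260 − 1) · (1/2) = 259/2 ≈ 129.50000.

E[X] = 259/2 = 129.50000.


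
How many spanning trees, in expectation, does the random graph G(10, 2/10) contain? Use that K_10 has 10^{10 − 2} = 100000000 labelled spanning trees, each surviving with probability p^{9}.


K_10 has 10^{10 − 2} = 100000000 labelled spanning trees.
For each such spanning tree H, let X_H = 1 if all 9 edges of H are present in G. Then P[X_H = 1] = p^{9} = (1/5)^{9} = 1/1953125.
By linearity of expectation: E[X] = Σ_H E[X_H] = 100000000 · p^{9} = 100000000 · 1/1953125 = 256/5.
Numerically: E[X] ≈ 51.2.

E[X] = 100000000 · (1/5)^{9} = 256/5 ≈ 51.2.


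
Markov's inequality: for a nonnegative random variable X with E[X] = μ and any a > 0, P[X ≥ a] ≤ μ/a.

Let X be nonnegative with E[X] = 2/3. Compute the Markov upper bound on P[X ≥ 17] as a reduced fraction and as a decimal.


μ = E[X] = 2/3, a = 17.
Markov: P[X ≥ 17] ≤ μ/a = (2/3)/17 = 2/51.
Numerically: ≈ 0.0392.
(Since a = 17 > μ = 0.6667, the bound 2/51 is < 1 and informative.)

P[X ≥ 17] ≤ 2/51 ≈ 0.0392.


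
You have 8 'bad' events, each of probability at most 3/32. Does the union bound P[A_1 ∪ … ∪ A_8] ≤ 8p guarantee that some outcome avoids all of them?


Union bound: P[∪_{i=1}^{8} A_i] ≤ Σ_i P[A_i] ≤ 8·p = 8·(3/32) = 3/4.
Numerically: 3/4 ≈ 0.750.
Is 3/4 < 1? YES.
Since P[∪ A_i] ≤ 3/4 < 1, the complement has P[∩ A_i^c] ≥ 1 − 3/4 = 1/4 > 0, so some outcome avoids every A_i.

8·p = 3/4 ≈ 0.750; existence CERTIFIED by the union bound.


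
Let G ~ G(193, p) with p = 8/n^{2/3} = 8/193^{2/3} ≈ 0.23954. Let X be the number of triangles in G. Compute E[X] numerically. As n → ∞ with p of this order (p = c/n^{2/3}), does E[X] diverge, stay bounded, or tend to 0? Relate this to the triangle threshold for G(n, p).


Number of potential triangles: C(193, 3) = 1179616.
Each occurs with probability p³ ≈ (0.23954)³ ≈ 1.3745335e-02.
By linearity: E[X] = C(193, 3)·p³ ≈ 1179616 · 1.3745335e-02 ≈ 16214.21762.
Since α = 2/3 < 1, p = c/n^{2/3} ≫ 1/n is above the triangle threshold p ~ 1/n. Asymptotically E[X] ~ (c³/6)·n^{3(1−α)} = (8³/6)·n^{1} → ∞; triangles are abundant w.h.p.

E[X] ≈ 16214.21762; in regime p = Θ(1/n^{2/3}) E[X] diverges (above the triangle threshold p ~ 1/n).


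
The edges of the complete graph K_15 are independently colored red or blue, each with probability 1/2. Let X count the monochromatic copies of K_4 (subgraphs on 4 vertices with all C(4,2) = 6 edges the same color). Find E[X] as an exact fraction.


Let X = Σ_S X_S over the C(15, 4) = 1365 subsets S of size 4, where X_S = 1 if the K_4 on S is monochromatic.
For a fixed S, the K_4 on S has C(4, 2) = 6 edges. P[all 6 edges red] = (1/2)^6, and likewise for blue, so P[monochromatic] = 2·(1/2)^6 = 2^{1 − 6} = 1/32.
Summing: E[X] = C(15, 4) · 2^{1 − 6} = 1365 · 1/32 = 1365/32.
Numerically: E[X] ≈ 42.65625.

E[X] = C(15,4)·2^(1−C(4,2)) = 1365/32 ≈ 42.65625.


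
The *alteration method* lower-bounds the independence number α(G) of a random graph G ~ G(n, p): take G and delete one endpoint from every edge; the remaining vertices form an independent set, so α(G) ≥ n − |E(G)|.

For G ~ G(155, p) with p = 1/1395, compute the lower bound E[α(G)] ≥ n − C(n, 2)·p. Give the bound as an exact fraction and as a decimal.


E[|E(G)|] = C(155, 2)·p = 11935 · (1/1395) = 77/9.
E[α(G)] ≥ n − E[|E(G)|] = 155 − 77/9 = 1318/9.
Numerically: ≈ 146.44444.
(This is only a lower bound; the true E[α(G)] may be larger.)

E[α(G)] ≥ 1318/9 ≈ 146.44444.


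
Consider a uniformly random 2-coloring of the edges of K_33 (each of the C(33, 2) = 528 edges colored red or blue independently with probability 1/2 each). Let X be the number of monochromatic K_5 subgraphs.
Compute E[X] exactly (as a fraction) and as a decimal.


Let X = Σ_S X_S over the C(33, 5) = 237336 subsets S of size 5, where X_S = 1 if the K_5 on S is monochromatic.
For a fixed S, the K_5 on S has C(5, 2) = 10 edges. P[all 10 edges red] = (1/2)^10, and likewise for blue, so P[monochromatic] = 2·(1/2)^10 = 2^{1 − 10} = 1/512.
By linearity of expectation: E[X] = C(33, 5) · 2^{1 − 10} = 237336 · 1/512 = 29667/64.
Numerically: E[X] ≈ 463.547.

E[X] = C(33,5)·2^(1−C(5,2)) = 29667/64 ≈ 463.547.


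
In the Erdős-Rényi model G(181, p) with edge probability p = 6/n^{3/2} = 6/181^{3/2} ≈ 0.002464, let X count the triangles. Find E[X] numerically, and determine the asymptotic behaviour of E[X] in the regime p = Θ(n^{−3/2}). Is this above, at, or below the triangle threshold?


Number of potential triangles: C(181, 3) = 971970.
Each occurs with probability p³ ≈ (0.002464)³ ≈ 1.495892e-08.
By linearity: E[X] = C(181, 3)·p³ ≈ 971970 · 1.495892e-08 ≈ 0.0145.
Since α = 3/2 > 1, p = c/n^{3/2} = o(1/n) is below the triangle threshold p ~ 1/n. Asymptotically E[X] ~ (c³/6)·n^{3(1−α)} = (6³/6)·n^{-1.5} → 0, so by Markov's inequality G has no triangles w.h.p.

E[X] ≈ 0.0145; in regime p = Θ(1/n^{3/2}) E[X] tends to 0 (below the triangle threshold p ~ 1/n).


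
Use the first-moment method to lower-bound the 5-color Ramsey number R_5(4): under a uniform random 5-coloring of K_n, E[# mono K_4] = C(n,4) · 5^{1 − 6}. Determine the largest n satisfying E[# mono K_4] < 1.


We need C(n, 4) · 5^{1 − 6} < 1, i.e. C(n, 4) < 5^{6 − 1} = 3125.
Check values of n near the boundary:
  n = 16: C(16, 4) = 1820; 1820 < 3125? YES
  n = 17: C(17, 4) = 2380; 2380 < 3125? YES
  n = 18: C(18, 4) = 3060; 3060 < 3125? YES
  n = 19: C(19, 4) = 3876; 3876 < 3125? NO
The largest n with C(n, 4) < 3125 is n = 18 (where E[X] = 612/625 ≈ 0.97920). Hence R_5(4) > 18, i.e. R_5(4) ≥ 19.

Largest n = 18; hence R_5(4) > 18.


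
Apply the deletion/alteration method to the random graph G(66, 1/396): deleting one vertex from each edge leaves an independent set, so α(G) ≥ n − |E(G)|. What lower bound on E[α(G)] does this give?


E[|E(G)|] = C(66, 2)·p = 2145 · (1/396) = 65/12.
E[α(G)] ≥ n − E[|E(G)|] = 66 − 65/12 = 727/12.
Numerically: ≈ 60.5833.
(This is only a lower bound; the true E[α(G)] may be larger.)

E[α(G)] ≥ 727/12 ≈ 60.5833.


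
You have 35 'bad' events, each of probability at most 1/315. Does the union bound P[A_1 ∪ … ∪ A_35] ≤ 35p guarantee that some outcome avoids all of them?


Union bound: P[∪_{i=1}^{35} A_i] ≤ Σ_i P[A_i] ≤ 35·p = 35·(1/315) = 1/9.
Numerically: 1/9 ≈ 0.1111.
Is 1/9 < 1? YES.
Since P[∪ A_i] ≤ 1/9 < 1, the complement has P[∩ A_i^c] ≥ 1 − 1/9 = 8/9 > 0, so some outcome avoids every A_i.

35·p = 1/9 ≈ 0.1111; existence CERTIFIED by the union bound.


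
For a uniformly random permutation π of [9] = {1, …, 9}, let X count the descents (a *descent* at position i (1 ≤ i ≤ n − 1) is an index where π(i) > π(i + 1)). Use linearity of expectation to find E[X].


Write X = Σ X_I over i = 1, …, 8, with X_I the indicator of one descent.
There are 8 indicators.
For each fixed i, the pair (π(i), π(i+1)) is a uniformly random ordered pair of distinct values from {1, …, 9}; by symmetry P[π(i) > π(i+1)] = 1/2.
By linearity: E[X] = 8 · (1/2) = (9 − 1) · (1/2) = 4 ≈ 4.00000.

E[X] = 4 = 4.00000.


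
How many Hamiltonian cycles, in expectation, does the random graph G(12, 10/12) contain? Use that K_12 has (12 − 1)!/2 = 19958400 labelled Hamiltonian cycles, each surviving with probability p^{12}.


K_12 has (12 − 1)!/2 = 19958400 labelled Hamiltonian cycles.
For each such Hamiltonian cycle H, let X_H = 1 if all 12 edges of H are present in G. Then P[X_H = 1] = p^{12} = (5/6)^{12} = 244140625/2176782336.
By linearity: E[X] = Σ_H E[X_H] = 19958400 · p^{12} = 19958400 · 244140625/2176782336 = 469970703125/209952.
Numerically: E[X] ≈ 2.2385e+06.

E[X] = 19958400 · (5/6)^{12} = 469970703125/209952 ≈ 2.2385e+06.


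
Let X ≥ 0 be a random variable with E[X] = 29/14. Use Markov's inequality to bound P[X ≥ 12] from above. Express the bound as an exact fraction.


μ = E[X] = 29/14, a = 12.
Markov: P[X ≥ 12] ≤ μ/a = (29/14)/12 = 29/168.
Numerically: ≈ 0.17262.
(Since a = 12 > μ = 2.07143, the bound 29/168 is < 1 and informative.)

P[X ≥ 12] ≤ 29/168 ≈ 0.17262.


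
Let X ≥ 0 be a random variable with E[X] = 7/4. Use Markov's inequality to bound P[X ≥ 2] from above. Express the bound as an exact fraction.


μ = E[X] = 7/4, a = 2.
Markov: P[X ≥ 2] ≤ μ/a = (7/4)/2 = 7/8.
Numerically: ≈ 0.87500.
(Since a = 2 > μ = 1.75000, the bound 7/8 is < 1 and informative.)

P[X ≥ 2] ≤ 7/8 ≈ 0.87500.


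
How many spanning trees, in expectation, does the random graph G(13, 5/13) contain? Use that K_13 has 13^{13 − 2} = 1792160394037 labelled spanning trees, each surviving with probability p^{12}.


K_13 has 13^{13 − 2} = 1792160394037 labelled spanning trees.
For each such spanning tree H, let X_H = 1 if all 12 edges of H are present in G. Then P[X_H = 1] = p^{12} = (5/13)^{12} = 244140625/23298085122481.
By linearity: E[X] = Σ_H E[X_H] = 1792160394037 · p^{12} = 1792160394037 · 244140625/23298085122481 = 244140625/13.
Numerically: E[X] ≈ 1.878e+07.

E[X] = 1792160394037 · (5/13)^{12} = 244140625/13 ≈ 1.878e+07.
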